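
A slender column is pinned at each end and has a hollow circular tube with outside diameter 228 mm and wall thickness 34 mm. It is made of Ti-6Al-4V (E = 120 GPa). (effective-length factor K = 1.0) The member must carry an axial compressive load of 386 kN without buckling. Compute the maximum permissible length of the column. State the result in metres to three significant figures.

Inner diameter d_i = 228 − 2×34 = 160.0 mm
I = π(d_o⁴ − d_i⁴)/64 = π(228⁴ − 160.0⁴)/64 = 1.005×10^8 mm⁴
I = 1.005×10^-4 m⁴
At the buckling limit P_cr = P = 3.860×10^5 N
From P_cr = π²EI/(K·L)²:  L = (1/K)·√(π²EI/P_cr) = (1/1)·√(π²×1.20×10^11×1.005×10^-4/3.860×10^5)
L = 17.6 m

L_max ≈ 17.6 m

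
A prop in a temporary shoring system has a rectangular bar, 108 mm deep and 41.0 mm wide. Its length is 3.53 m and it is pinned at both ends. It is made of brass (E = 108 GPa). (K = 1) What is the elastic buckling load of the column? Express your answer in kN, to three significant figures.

P_cr ≈ 53.1 kN

Buckling occurs about the weak axis: I_min = h·b³/12 with b = 41.0 mm (the shorter side).
I_min = 108×41.0³/12 = 6.203×10^5 mm⁴
I = 6.203×10^5 mm⁴ = 6.203×10^-7 m⁴
Effective length L_e = K·L = 1 × 3.53 = 3.530 m
P_cr = π²EI / L_e² = π² × 108×10⁹ × 6.203×10^-7 / 3.530² = 5.306×10^4 N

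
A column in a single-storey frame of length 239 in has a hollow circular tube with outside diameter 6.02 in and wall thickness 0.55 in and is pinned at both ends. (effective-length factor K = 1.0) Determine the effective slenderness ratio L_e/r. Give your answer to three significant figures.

λ ≈ 123

Inner diameter d_i = 6.02 − 2×0.55 = 4.920 in
I = π(d_o⁴ − d_i⁴)/64 = π(6.02⁴ − 4.920⁴)/64 = 35.71 in⁴
A = 9.451 in²;  r_min = √(I/A) = √(35.71/9.451) = 1.944 in
L_e = K·L = 1 × 239 = 239.0 in
λ = L_e / r_min = 239.00 / 1.944 = 123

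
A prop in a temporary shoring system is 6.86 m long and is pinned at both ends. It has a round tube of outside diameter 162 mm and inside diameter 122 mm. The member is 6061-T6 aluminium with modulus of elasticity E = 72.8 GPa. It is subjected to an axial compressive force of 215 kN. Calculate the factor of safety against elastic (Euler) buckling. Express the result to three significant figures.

n ≈ 1.63

d_o = 162 mm, d_i = 122 mm
I = π(d_o⁴ − d_i⁴)/64 = π(162⁴ − 122.0⁴)/64 = 2.293×10^7 mm⁴
I = 2.293×10^7 mm⁴ = 2.293×10^-5 m⁴
Effective length L_e = K·L = 1 × 6.86 = 6.860 m
P_cr = π²EI / L_e² = π² × 72.8×10⁹ × 2.293×10^-5 / 6.860² = 3.502×10^5 N
Factor of safety n = P_cr / P = 350.16 / 215 = 1.63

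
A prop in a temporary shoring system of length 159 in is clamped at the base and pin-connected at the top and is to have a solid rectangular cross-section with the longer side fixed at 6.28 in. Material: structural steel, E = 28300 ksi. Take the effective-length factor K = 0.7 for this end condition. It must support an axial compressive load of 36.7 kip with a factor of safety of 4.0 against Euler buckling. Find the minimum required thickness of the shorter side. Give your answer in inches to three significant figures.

b ≈ 2.32 in

Required P_cr = n·P = 4.0 × 36.7 = 146.8 kip
L_e = K·L = 0.7 × 159 = 111.3 in
Required I = P_cr·L_e²/(π²E) = 1.468×10^5 × 111.3² / (π² × 2.83×10^7) = 6.511 in⁴
Rectangle, weak axis: I_min = h·b³/12 with h = 6.28 in fixed  ⇒  b = (12I/h)^(1/3) = 2.32 in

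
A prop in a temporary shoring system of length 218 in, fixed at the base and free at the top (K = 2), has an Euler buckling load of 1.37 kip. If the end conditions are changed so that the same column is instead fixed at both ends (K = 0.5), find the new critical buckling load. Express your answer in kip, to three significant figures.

P_cr ∝ 1/K², so P_cr,new = P_cr,old × (K_old/K_new)² = 1.37 × (2/0.5)²
= 1.37 × 16.00 = 21.9 kip

P_cr ≈ 21.9 kip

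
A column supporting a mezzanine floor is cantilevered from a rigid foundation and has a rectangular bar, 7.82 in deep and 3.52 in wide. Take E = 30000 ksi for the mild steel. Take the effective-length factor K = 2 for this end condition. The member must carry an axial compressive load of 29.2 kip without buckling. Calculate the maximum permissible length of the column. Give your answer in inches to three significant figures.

L_max ≈ 268 in

Buckling occurs about the weak axis: I_min = h·b³/12 with b = 3.52 in (the shorter side).
I_min = 7.82×3.52³/12 = 28.42 in⁴
At the buckling limit P_cr = P = 2.920×10^4 lb
From P_cr = π²EI/(K·L)²:  L = (1/K)·√(π²EI/P_cr) = (1/2)·√(π²×3.00×10^7×28.42/2.920×10^4)
L = 268 in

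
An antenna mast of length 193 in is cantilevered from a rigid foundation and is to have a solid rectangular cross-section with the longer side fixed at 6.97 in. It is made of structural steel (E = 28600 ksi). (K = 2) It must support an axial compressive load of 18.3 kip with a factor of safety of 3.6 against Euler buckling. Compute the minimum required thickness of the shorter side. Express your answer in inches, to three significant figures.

b ≈ 3.91 in

Required P_cr = n·P = 3.6 × 18.3 = 65.88 kip
L_e = K·L = 2 × 193 = 386.0 in
Required I = P_cr·L_e²/(π²E) = 6.588×10^4 × 386.0² / (π² × 2.86×10^7) = 34.77 in⁴
Rectangle, weak axis: I_min = h·b³/12 with h = 6.97 in fixed  ⇒  b = (12I/h)^(1/3) = 3.91 in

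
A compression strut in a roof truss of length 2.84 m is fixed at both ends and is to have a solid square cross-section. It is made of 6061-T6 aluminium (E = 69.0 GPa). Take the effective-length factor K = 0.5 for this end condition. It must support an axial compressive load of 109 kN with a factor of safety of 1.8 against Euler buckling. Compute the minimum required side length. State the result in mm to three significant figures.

Required P_cr = n·P = 1.8 × 109 = 196.2 kN
L_e = K·L = 0.5 × 2.84 = 1.420 m
Required I = P_cr·L_e²/(π²E) = 1.962×10^5 × 1.420² / (π² × 6.90×10^10) = 5.809×10^-7 m⁴
I_req = 5.809×10^5 mm⁴
Solid square: I = a⁴/12  ⇒  a = (12I)^(1/4) = (12×5.809×10^5)^(1/4) = 51.4 mm

a ≈ 51.4 mm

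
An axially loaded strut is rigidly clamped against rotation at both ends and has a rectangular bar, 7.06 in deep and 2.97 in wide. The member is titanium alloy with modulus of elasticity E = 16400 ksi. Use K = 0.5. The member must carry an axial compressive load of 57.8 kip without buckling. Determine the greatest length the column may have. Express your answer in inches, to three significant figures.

L_max ≈ 416 in

Buckling occurs about the weak axis: I_min = h·b³/12 with b = 2.97 in (the shorter side).
I_min = 7.06×2.97³/12 = 15.41 in⁴
At the buckling limit P_cr = P = 5.780×10^4 lb
From P_cr = π²EI/(K·L)²:  L = (1/K)·√(π²EI/P_cr) = (1/0.5)·√(π²×1.64×10^7×15.41/5.780×10^4)
L = 416 in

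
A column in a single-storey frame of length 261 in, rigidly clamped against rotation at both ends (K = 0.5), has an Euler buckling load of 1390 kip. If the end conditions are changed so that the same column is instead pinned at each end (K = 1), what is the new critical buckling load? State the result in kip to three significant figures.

P_cr ∝ 1/K², so P_cr,new = P_cr,old × (K_old/K_new)² = 1390 × (0.5/1)²
= 1390 × 0.2500 = 348 kip

P_cr ≈ 348 kip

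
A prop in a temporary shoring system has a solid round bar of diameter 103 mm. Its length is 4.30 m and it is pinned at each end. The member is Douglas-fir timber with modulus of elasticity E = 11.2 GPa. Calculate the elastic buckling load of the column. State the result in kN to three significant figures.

I = πd⁴/64 = π×103⁴/64 = 5.525×10^6 mm⁴
I = 5.525×10^6 mm⁴ = 5.525×10^-6 m⁴
Effective length L_e = K·L = 1 × 4.30 = 4.300 m
P_cr = π²EI / L_e² = π² × 11.2×10⁹ × 5.525×10^-6 / 4.300² = 3.303×10^4 N

P_cr ≈ 33.0 kN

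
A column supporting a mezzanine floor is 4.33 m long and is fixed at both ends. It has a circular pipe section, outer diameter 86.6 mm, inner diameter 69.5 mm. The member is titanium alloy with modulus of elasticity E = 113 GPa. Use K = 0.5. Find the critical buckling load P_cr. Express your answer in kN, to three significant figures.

d_o = 86.6 mm, d_i = 69.5 mm
I = π(d_o⁴ − d_i⁴)/64 = π(86.6⁴ − 69.50⁴)/64 = 1.616×10^6 mm⁴
I = 1.616×10^6 mm⁴ = 1.616×10^-6 m⁴
Effective length L_e = K·L = 0.5 × 4.33 = 2.165 m
P_cr = π²EI / L_e² = π² × 113×10⁹ × 1.616×10^-6 / 2.165² = 3.844×10^5 N

P_cr ≈ 384 kN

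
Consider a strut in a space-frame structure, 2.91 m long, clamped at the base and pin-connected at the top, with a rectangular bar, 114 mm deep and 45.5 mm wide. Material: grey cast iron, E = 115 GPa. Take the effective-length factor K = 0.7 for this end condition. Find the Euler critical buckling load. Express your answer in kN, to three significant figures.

Buckling occurs about the weak axis: I_min = h·b³/12 with b = 45.5 mm (the shorter side).
I_min = 114×45.5³/12 = 8.949×10^5 mm⁴
I = 8.949×10^5 mm⁴ = 8.949×10^-7 m⁴
Effective length L_e = K·L = 0.7 × 2.91 = 2.037 m
P_cr = π²EI / L_e² = π² × 115×10⁹ × 8.949×10^-7 / 2.037² = 2.448×10^5 N

P_cr ≈ 245 kN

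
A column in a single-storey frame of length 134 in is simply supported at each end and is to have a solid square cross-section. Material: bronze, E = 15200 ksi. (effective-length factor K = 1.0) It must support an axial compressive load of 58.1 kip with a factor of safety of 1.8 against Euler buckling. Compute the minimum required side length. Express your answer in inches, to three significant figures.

a ≈ 3.50 in

Required P_cr = n·P = 1.8 × 58.1 = 104.6 kip
L_e = K·L = 1 × 134 = 134.0 in
Required I = P_cr·L_e²/(π²E) = 1.046×10^5 × 134.0² / (π² × 1.52×10^7) = 12.52 in⁴
Solid square: I = a⁴/12  ⇒  a = (12I)^(1/4) = (12×12.52)^(1/4) = 3.50 in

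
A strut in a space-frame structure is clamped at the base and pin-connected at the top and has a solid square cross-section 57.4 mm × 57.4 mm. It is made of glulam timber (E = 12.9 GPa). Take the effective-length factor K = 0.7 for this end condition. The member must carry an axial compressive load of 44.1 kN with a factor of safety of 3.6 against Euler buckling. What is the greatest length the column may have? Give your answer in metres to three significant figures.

I = a⁴/12 = 57.4⁴/12 = 9.046×10^5 mm⁴
I = 9.046×10^-7 m⁴
Required critical load P_cr = n·P = 3.6 × 44.1 = 158.8 kN = 1.588×10^5 N
From P_cr = π²EI/(K·L)²:  L = (1/K)·√(π²EI/P_cr) = (1/0.7)·√(π²×1.29×10^10×9.046×10^-7/1.588×10^5)
L = 1.22 m

L_max ≈ 1.22 m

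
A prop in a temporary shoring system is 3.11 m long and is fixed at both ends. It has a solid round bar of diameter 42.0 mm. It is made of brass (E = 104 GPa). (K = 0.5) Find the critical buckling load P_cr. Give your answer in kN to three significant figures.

I = πd⁴/64 = π×42.0⁴/64 = 1.527×10^5 mm⁴
I = 1.527×10^5 mm⁴ = 1.527×10^-7 m⁴
Effective length L_e = K·L = 0.5 × 3.11 = 1.555 m
P_cr = π²EI / L_e² = π² × 104×10⁹ × 1.527×10^-7 / 1.555² = 6.484×10^4 N

P_cr ≈ 64.8 kN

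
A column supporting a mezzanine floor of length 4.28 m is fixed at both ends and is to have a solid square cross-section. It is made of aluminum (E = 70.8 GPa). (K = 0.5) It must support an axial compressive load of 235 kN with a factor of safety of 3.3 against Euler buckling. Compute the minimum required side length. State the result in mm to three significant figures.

a ≈ 88.4 mm

Required P_cr = n·P = 3.3 × 235 = 775.5 kN
L_e = K·L = 0.5 × 4.28 = 2.140 m
Required I = P_cr·L_e²/(π²E) = 7.755×10^5 × 2.140² / (π² × 7.08×10^10) = 5.082×10^-6 m⁴
I_req = 5.082×10^6 mm⁴
Solid square: I = a⁴/12  ⇒  a = (12I)^(1/4) = (12×5.082×10^6)^(1/4) = 88.4 mm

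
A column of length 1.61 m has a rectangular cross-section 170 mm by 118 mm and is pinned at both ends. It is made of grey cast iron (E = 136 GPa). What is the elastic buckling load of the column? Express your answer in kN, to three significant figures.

P_cr ≈ 12100 kN

Buckling occurs about the weak axis: I_min = h·b³/12 with b = 118 mm (the shorter side).
I_min = 170×118³/12 = 2.328×10^7 mm⁴
I = 2.328×10^7 mm⁴ = 2.328×10^-5 m⁴
Effective length L_e = K·L = 1 × 1.61 = 1.610 m
P_cr = π²EI / L_e² = π² × 136×10⁹ × 2.328×10^-5 / 1.610² = 1.205×10^7 N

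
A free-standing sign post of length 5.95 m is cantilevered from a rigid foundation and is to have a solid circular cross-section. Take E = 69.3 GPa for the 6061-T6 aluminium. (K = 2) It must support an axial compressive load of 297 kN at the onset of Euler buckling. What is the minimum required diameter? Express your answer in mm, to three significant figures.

L_e = K·L = 2 × 5.95 = 11.90 m
Required I = P_cr·L_e²/(π²E) = 2.970×10^5 × 11.90² / (π² × 6.93×10^10) = 6.149×10^-5 m⁴
I_req = 6.149×10^7 mm⁴
Solid circle: I = πd⁴/64  ⇒  d = (64I/π)^(1/4) = (64×6.149×10^7/π)^(1/4) = 188 mm

d ≈ 188 mm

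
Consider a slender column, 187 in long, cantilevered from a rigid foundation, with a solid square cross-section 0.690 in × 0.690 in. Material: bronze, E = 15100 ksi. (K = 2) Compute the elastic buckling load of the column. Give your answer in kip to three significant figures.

P_cr ≈ 0.0201 kip

I = a⁴/12 = 0.690⁴/12 = 1.889×10^-2 in⁴
Effective length L_e = K·L = 2 × 187 = 374.0 in
P_cr = π²EI / L_e² = π² × 15100×10³ × 1.889×10^-2 / 374.0² = 20.13 lb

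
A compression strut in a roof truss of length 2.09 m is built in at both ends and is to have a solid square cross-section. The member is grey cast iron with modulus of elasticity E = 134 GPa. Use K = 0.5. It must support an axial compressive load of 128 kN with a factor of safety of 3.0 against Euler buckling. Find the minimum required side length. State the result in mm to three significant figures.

Required P_cr = n·P = 3.0 × 128 = 384.0 kN
L_e = K·L = 0.5 × 2.09 = 1.045 m
Required I = P_cr·L_e²/(π²E) = 3.840×10^5 × 1.045² / (π² × 1.34×10^11) = 3.171×10^-7 m⁴
I_req = 3.171×10^5 mm⁴
Solid square: I = a⁴/12  ⇒  a = (12I)^(1/4) = (12×3.171×10^5)^(1/4) = 44.2 mm

a ≈ 44.2 mm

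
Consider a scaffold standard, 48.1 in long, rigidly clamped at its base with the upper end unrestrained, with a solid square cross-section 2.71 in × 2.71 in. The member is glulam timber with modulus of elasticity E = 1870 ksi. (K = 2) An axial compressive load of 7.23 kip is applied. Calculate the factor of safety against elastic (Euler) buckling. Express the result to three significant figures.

n ≈ 1.24

I = a⁴/12 = 2.71⁴/12 = 4.495 in⁴
Effective length L_e = K·L = 2 × 48.1 = 96.20 in
P_cr = π²EI / L_e² = π² × 1870×10³ × 4.495 / 96.20² = 8.964×10^3 lb
Factor of safety n = P_cr / P = 8.9637 / 7.23 = 1.24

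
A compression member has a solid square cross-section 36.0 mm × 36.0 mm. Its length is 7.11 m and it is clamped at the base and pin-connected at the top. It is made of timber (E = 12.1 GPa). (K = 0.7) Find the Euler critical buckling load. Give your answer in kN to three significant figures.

I = a⁴/12 = 36.0⁴/12 = 1.400×10^5 mm⁴
I = 1.400×10^5 mm⁴ = 1.400×10^-7 m⁴
Effective length L_e = K·L = 0.7 × 7.11 = 4.977 m
P_cr = π²EI / L_e² = π² × 12.1×10⁹ × 1.400×10^-7 / 4.977² = 674.8 N

P_cr ≈ 0.675 kN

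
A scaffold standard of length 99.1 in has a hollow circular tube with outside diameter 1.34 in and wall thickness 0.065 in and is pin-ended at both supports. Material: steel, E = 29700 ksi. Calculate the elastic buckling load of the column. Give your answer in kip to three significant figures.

P_cr ≈ 1.58 kip

Inner diameter d_i = 1.34 − 2×0.065 = 1.210 in
I = π(d_o⁴ − d_i⁴)/64 = π(1.34⁴ − 1.210⁴)/64 = 5.304×10^-2 in⁴
Effective length L_e = K·L = 1 × 99.1 = 99.10 in
P_cr = π²EI / L_e² = π² × 29700×10³ × 5.304×10^-2 / 99.10² = 1.583×10^3 lb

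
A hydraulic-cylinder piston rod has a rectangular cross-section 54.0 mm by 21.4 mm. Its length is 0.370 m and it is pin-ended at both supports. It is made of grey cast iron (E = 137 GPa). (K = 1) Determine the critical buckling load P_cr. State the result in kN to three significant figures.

Buckling occurs about the weak axis: I_min = h·b³/12 with b = 21.4 mm (the shorter side).
I_min = 54.0×21.4³/12 = 4.410×10^4 mm⁴
I = 4.410×10^4 mm⁴ = 4.410×10^-8 m⁴
Effective length L_e = K·L = 1 × 0.370 = 0.3700 m
P_cr = π²EI / L_e² = π² × 137×10⁹ × 4.410×10^-8 / 0.3700² = 4.356×10^5 N

P_cr ≈ 436 kN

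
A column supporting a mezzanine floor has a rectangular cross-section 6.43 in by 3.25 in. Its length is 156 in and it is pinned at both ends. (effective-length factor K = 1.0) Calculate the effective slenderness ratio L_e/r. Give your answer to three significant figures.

For a rectangle r_min = b/√12 = 3.25/√12 = 0.9382 in
L_e = K·L = 1 × 156 = 156.0 in
λ = L_e / r_min = 156.00 / 0.9382 = 166

λ ≈ 166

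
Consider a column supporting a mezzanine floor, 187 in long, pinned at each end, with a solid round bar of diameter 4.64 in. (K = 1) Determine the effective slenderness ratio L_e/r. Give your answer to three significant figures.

λ ≈ 161

For a solid circle r = d/4 = 4.64/4 = 1.160 in
L_e = K·L = 1 × 187 = 187.0 in
λ = L_e / r_min = 187.00 / 1.160 = 161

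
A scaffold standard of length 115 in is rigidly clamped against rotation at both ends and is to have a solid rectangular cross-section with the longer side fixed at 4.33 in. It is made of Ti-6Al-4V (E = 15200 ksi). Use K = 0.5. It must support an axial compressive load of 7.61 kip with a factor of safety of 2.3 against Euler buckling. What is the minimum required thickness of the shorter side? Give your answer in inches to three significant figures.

b ≈ 1.02 in

Required P_cr = n·P = 2.3 × 7.61 = 17.50 kip
L_e = K·L = 0.5 × 115 = 57.50 in
Required I = P_cr·L_e²/(π²E) = 1.750×10^4 × 57.50² / (π² × 1.52×10^7) = 0.3857 in⁴
Rectangle, weak axis: I_min = h·b³/12 with h = 4.33 in fixed  ⇒  b = (12I/h)^(1/3) = 1.02 in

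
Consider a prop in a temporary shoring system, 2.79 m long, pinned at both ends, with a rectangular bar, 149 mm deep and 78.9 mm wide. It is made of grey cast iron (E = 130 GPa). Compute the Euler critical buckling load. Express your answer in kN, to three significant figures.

P_cr ≈ 1010 kN

Buckling occurs about the weak axis: I_min = h·b³/12 with b = 78.9 mm (the shorter side).
I_min = 149×78.9³/12 = 6.099×10^6 mm⁴
I = 6.099×10^6 mm⁴ = 6.099×10^-6 m⁴
Effective length L_e = K·L = 1 × 2.79 = 2.790 m
P_cr = π²EI / L_e² = π² × 130×10⁹ × 6.099×10^-6 / 2.790² = 1.005×10^6 N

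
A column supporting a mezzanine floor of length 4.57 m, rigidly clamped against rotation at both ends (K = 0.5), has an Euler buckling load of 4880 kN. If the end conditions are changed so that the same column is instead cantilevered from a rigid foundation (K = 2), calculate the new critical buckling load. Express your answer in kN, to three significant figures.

P_cr ≈ 305 kN

P_cr ∝ 1/K², so P_cr,new = P_cr,old × (K_old/K_new)² = 4880 × (0.5/2)²
= 4880 × 0.06250 = 305 kN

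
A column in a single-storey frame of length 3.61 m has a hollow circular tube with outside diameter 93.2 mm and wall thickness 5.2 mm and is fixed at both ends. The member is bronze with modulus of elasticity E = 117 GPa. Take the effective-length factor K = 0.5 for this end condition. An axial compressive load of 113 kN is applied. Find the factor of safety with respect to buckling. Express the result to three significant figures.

n ≈ 4.38

Inner diameter d_i = 93.2 − 2×5.2 = 82.80 mm
I = π(d_o⁴ − d_i⁴)/64 = π(93.2⁴ − 82.80⁴)/64 = 1.396×10^6 mm⁴
I = 1.396×10^6 mm⁴ = 1.396×10^-6 m⁴
Effective length L_e = K·L = 0.5 × 3.61 = 1.805 m
P_cr = π²EI / L_e² = π² × 117×10⁹ × 1.396×10^-6 / 1.805² = 4.949×10^5 N
Factor of safety n = P_cr / P = 494.94 / 113 = 4.38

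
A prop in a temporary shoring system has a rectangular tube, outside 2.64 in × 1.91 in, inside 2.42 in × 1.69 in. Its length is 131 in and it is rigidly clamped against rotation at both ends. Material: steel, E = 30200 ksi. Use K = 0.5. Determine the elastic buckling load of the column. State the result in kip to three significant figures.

P_cr ≈ 38.9 kip

Weak-axis I_min = (h_o·b_o³ − h_i·b_i³)/12 with b_o = 1.91, b_i = 1.690 in (shorter outer/inner sides).
I_min = (2.64×1.91³ − 2.420×1.690³)/12 = 0.5595 in⁴
Effective length L_e = K·L = 0.5 × 131 = 65.50 in
P_cr = π²EI / L_e² = π² × 30200×10³ × 0.5595 / 65.50² = 3.887×10^4 lb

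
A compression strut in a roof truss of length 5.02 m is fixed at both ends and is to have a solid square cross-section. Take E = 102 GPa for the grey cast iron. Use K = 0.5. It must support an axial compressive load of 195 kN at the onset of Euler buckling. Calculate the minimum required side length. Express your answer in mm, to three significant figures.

L_e = K·L = 0.5 × 5.02 = 2.510 m
Required I = P_cr·L_e²/(π²E) = 1.950×10^5 × 2.510² / (π² × 1.02×10^11) = 1.220×10^-6 m⁴
I_req = 1.220×10^6 mm⁴
Solid square: I = a⁴/12  ⇒  a = (12I)^(1/4) = (12×1.220×10^6)^(1/4) = 61.9 mm

a ≈ 61.9 mm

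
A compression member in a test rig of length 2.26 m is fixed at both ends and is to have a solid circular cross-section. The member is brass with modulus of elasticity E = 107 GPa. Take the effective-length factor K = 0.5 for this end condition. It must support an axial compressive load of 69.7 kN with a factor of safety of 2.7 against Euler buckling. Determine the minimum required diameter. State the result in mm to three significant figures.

d ≈ 46.4 mm

Required P_cr = n·P = 2.7 × 69.7 = 188.2 kN
L_e = K·L = 0.5 × 2.26 = 1.130 m
Required I = P_cr·L_e²/(π²E) = 1.882×10^5 × 1.130² / (π² × 1.07×10^11) = 2.275×10^-7 m⁴
I_req = 2.275×10^5 mm⁴
Solid circle: I = πd⁴/64  ⇒  d = (64I/π)^(1/4) = (64×2.275×10^5/π)^(1/4) = 46.4 mm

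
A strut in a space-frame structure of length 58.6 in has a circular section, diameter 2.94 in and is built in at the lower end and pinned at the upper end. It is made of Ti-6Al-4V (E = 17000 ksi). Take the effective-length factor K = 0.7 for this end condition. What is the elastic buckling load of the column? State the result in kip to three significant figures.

I = πd⁴/64 = π×2.94⁴/64 = 3.667 in⁴
Effective length L_e = K·L = 0.7 × 58.6 = 41.02 in
P_cr = π²EI / L_e² = π² × 17000×10³ × 3.667 / 41.02² = 3.657×10^5 lb

P_cr ≈ 366 kip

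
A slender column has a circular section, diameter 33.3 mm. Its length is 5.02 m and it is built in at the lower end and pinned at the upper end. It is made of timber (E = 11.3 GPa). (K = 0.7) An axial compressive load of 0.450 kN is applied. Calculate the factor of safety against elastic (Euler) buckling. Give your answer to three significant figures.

I = πd⁴/64 = π×33.3⁴/64 = 6.036×10^4 mm⁴
I = 6.036×10^4 mm⁴ = 6.036×10^-8 m⁴
Effective length L_e = K·L = 0.7 × 5.02 = 3.514 m
P_cr = π²EI / L_e² = π² × 11.3×10⁹ × 6.036×10^-8 / 3.514² = 545.2 N
Factor of safety n = P_cr / P = 0.54516 / 0.450 = 1.21

n ≈ 1.21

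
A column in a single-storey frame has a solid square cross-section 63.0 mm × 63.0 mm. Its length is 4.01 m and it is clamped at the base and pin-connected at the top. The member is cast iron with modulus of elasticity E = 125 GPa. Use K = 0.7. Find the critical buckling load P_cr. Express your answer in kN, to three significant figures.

I = a⁴/12 = 63.0⁴/12 = 1.313×10^6 mm⁴
I = 1.313×10^6 mm⁴ = 1.313×10^-6 m⁴
Effective length L_e = K·L = 0.7 × 4.01 = 2.807 m
P_cr = π²EI / L_e² = π² × 125×10⁹ × 1.313×10^-6 / 2.807² = 2.055×10^5 N

P_cr ≈ 206 kN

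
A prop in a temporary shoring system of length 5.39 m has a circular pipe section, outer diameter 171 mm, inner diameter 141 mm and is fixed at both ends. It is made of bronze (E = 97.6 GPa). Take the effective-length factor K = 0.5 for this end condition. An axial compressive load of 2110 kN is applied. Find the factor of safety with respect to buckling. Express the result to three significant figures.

d_o = 171 mm, d_i = 141 mm
I = π(d_o⁴ − d_i⁴)/64 = π(171⁴ − 141.0⁴)/64 = 2.257×10^7 mm⁴
I = 2.257×10^7 mm⁴ = 2.257×10^-5 m⁴
Effective length L_e = K·L = 0.5 × 5.39 = 2.695 m
P_cr = π²EI / L_e² = π² × 97.6×10⁹ × 2.257×10^-5 / 2.695² = 2.993×10^6 N
Factor of safety n = P_cr / P = 2993.3 / 2110 = 1.42

n ≈ 1.42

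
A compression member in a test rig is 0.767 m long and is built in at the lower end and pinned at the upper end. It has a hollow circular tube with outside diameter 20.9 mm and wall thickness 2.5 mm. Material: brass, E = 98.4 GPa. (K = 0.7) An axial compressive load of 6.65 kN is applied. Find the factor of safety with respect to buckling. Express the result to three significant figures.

Inner diameter d_i = 20.9 − 2×2.5 = 15.90 mm
I = π(d_o⁴ − d_i⁴)/64 = π(20.9⁴ − 15.90⁴)/64 = 6.229×10^3 mm⁴
I = 6.229×10^3 mm⁴ = 6.229×10^-9 m⁴
Effective length L_e = K·L = 0.7 × 0.767 = 0.5369 m
P_cr = π²EI / L_e² = π² × 98.4×10⁹ × 6.229×10^-9 / 0.5369² = 2.098×10^4 N
Factor of safety n = P_cr / P = 20.985 / 6.65 = 3.16

n ≈ 3.16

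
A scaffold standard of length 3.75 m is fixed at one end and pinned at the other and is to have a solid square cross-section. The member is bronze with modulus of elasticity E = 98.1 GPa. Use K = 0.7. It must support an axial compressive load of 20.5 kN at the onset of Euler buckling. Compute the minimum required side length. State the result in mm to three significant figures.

L_e = K·L = 0.7 × 3.75 = 2.625 m
Required I = P_cr·L_e²/(π²E) = 2.050×10^4 × 2.625² / (π² × 9.81×10^10) = 1.459×10^-7 m⁴
I_req = 1.459×10^5 mm⁴
Solid square: I = a⁴/12  ⇒  a = (12I)^(1/4) = (12×1.459×10^5)^(1/4) = 36.4 mm

a ≈ 36.4 mm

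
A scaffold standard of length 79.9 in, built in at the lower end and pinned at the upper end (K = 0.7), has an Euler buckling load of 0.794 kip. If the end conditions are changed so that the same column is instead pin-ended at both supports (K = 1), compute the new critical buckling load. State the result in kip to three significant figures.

P_cr ≈ 0.389 kip

P_cr ∝ 1/K², so P_cr,new = P_cr,old × (K_old/K_new)² = 0.794 × (0.7/1)²
= 0.794 × 0.4900 = 0.389 kip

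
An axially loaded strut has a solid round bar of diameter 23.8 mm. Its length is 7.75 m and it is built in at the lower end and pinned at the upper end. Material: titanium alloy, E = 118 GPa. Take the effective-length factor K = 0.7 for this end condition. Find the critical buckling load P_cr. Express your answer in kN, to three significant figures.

P_cr ≈ 0.623 kN

I = πd⁴/64 = π×23.8⁴/64 = 1.575×10^4 mm⁴
I = 1.575×10^4 mm⁴ = 1.575×10^-8 m⁴
Effective length L_e = K·L = 0.7 × 7.75 = 5.425 m
P_cr = π²EI / L_e² = π² × 118×10⁹ × 1.575×10^-8 / 5.425² = 623.2 N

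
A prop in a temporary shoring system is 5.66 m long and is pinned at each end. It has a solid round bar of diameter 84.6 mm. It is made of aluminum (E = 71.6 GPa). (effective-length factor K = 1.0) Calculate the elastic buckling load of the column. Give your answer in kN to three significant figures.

I = πd⁴/64 = π×84.6⁴/64 = 2.514×10^6 mm⁴
I = 2.514×10^6 mm⁴ = 2.514×10^-6 m⁴
Effective length L_e = K·L = 1 × 5.66 = 5.660 m
P_cr = π²EI / L_e² = π² × 71.6×10⁹ × 2.514×10^-6 / 5.660² = 5.547×10^4 N

P_cr ≈ 55.5 kN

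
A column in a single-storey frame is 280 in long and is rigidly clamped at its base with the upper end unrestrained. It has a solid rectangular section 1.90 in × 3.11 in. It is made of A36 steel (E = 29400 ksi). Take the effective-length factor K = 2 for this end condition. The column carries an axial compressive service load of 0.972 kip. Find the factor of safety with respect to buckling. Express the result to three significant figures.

Buckling occurs about the weak axis: I_min = h·b³/12 with b = 1.90 in (the shorter side).
I_min = 3.11×1.90³/12 = 1.778 in⁴
Effective length L_e = K·L = 2 × 280 = 560.0 in
P_cr = π²EI / L_e² = π² × 29400×10³ × 1.778 / 560.0² = 1.645×10^3 lb
Factor of safety n = P_cr / P = 1.6448 / 0.972 = 1.69

n ≈ 1.69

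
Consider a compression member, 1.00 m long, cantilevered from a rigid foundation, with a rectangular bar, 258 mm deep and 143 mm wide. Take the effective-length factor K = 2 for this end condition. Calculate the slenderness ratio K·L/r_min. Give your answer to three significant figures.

Buckling occurs about the weak axis: I_min = h·b³/12 with b = 143 mm (the shorter side).
I_min = 258×143³/12 = 6.287×10^7 mm⁴
A = 3.689×10^4 mm²;  r_min = √(I/A) = √(6.287×10^7/3.689×10^4) = 41.28 mm
L_e = K·L = 2 × 1.00 m = 2.000 m = 2000.0 mm
λ = L_e / r_min = 2000.0 / 41.28 = 48.4

λ ≈ 48.4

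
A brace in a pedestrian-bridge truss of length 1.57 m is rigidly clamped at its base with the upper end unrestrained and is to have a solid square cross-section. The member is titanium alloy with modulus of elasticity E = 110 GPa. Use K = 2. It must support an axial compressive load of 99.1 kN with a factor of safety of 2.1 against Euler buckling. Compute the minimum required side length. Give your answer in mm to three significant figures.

a ≈ 69.0 mm

Required P_cr = n·P = 2.1 × 99.1 = 208.1 kN
L_e = K·L = 2 × 1.57 = 3.140 m
Required I = P_cr·L_e²/(π²E) = 2.081×10^5 × 3.140² / (π² × 1.10×10^11) = 1.890×10^-6 m⁴
I_req = 1.890×10^6 mm⁴
Solid square: I = a⁴/12  ⇒  a = (12I)^(1/4) = (12×1.890×10^6)^(1/4) = 69.0 mm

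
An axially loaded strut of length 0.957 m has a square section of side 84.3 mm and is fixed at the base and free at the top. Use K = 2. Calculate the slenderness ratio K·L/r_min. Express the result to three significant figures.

I = a⁴/12 = 84.3⁴/12 = 4.209×10^6 mm⁴
A = 7.106×10^3 mm²;  r_min = √(I/A) = √(4.209×10^6/7.106×10^3) = 24.34 mm
L_e = K·L = 2 × 0.957 m = 1.914 m = 1914.0 mm
λ = L_e / r_min = 1914.0 / 24.34 = 78.7

λ ≈ 78.7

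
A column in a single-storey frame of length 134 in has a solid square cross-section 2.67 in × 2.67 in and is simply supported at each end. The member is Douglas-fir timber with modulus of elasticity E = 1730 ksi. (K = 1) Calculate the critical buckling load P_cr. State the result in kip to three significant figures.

P_cr ≈ 4.03 kip

I = a⁴/12 = 2.67⁴/12 = 4.235 in⁴
Effective length L_e = K·L = 1 × 134 = 134.0 in
P_cr = π²EI / L_e² = π² × 1730×10³ × 4.235 / 134.0² = 4.027×10^3 lb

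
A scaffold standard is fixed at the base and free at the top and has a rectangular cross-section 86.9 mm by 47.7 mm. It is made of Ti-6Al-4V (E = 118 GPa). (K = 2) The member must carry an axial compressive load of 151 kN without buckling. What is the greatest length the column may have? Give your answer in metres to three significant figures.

L_max ≈ 1.23 m

Buckling occurs about the weak axis: I_min = h·b³/12 with b = 47.7 mm (the shorter side).
I_min = 86.9×47.7³/12 = 7.859×10^5 mm⁴
I = 7.859×10^-7 m⁴
At the buckling limit P_cr = P = 1.510×10^5 N
From P_cr = π²EI/(K·L)²:  L = (1/K)·√(π²EI/P_cr) = (1/2)·√(π²×1.18×10^11×7.859×10^-7/1.510×10^5)
L = 1.23 m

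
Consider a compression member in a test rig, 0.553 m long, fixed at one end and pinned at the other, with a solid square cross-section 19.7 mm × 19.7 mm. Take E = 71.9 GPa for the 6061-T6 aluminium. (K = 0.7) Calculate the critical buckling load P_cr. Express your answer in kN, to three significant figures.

I = a⁴/12 = 19.7⁴/12 = 1.255×10^4 mm⁴
I = 1.255×10^4 mm⁴ = 1.255×10^-8 m⁴
Effective length L_e = K·L = 0.7 × 0.553 = 0.3871 m
P_cr = π²EI / L_e² = π² × 71.9×10⁹ × 1.255×10^-8 / 0.3871² = 5.944×10^4 N

P_cr ≈ 59.4 kN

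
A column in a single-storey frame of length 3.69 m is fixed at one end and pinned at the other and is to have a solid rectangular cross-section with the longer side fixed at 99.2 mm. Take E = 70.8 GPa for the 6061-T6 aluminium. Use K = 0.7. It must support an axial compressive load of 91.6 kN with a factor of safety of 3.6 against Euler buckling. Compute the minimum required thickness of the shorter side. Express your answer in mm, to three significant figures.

b ≈ 72.5 mm

Required P_cr = n·P = 3.6 × 91.6 = 329.8 kN
L_e = K·L = 0.7 × 3.69 = 2.583 m
Required I = P_cr·L_e²/(π²E) = 3.298×10^5 × 2.583² / (π² × 7.08×10^10) = 3.149×10^-6 m⁴
I_req = 3.149×10^6 mm⁴
Rectangle, weak axis: I_min = h·b³/12 with h = 99.2 mm fixed  ⇒  b = (12I/h)^(1/3) = 72.5 mm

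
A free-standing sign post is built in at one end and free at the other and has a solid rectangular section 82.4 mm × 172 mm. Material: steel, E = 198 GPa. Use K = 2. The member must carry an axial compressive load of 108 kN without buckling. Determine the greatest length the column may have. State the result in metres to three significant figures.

Buckling occurs about the weak axis: I_min = h·b³/12 with b = 82.4 mm (the shorter side).
I_min = 172×82.4³/12 = 8.019×10^6 mm⁴
I = 8.019×10^-6 m⁴
At the buckling limit P_cr = P = 1.080×10^5 N
From P_cr = π²EI/(K·L)²:  L = (1/K)·√(π²EI/P_cr) = (1/2)·√(π²×1.98×10^11×8.019×10^-6/1.080×10^5)
L = 6.02 m

L_max ≈ 6.02 m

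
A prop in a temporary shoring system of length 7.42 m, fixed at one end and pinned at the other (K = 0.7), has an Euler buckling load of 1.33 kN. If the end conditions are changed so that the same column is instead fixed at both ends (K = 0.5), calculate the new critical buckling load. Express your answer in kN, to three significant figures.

P_cr ≈ 2.61 kN

P_cr ∝ 1/K², so P_cr,new = P_cr,old × (K_old/K_new)² = 1.33 × (0.7/0.5)²
= 1.33 × 1.960 = 2.61 kN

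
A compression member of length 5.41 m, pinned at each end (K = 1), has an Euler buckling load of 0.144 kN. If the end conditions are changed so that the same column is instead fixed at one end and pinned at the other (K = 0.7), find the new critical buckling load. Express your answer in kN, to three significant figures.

P_cr ∝ 1/K², so P_cr,new = P_cr,old × (K_old/K_new)² = 0.144 × (1/0.7)²
= 0.144 × 2.041 = 0.294 kN

P_cr ≈ 0.294 kN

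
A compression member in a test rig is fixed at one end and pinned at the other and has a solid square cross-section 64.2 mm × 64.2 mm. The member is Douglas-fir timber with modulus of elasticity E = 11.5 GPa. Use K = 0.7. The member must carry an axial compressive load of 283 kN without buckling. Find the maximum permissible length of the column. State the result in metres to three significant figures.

L_max ≈ 1.08 m

I = a⁴/12 = 64.2⁴/12 = 1.416×10^6 mm⁴
I = 1.416×10^-6 m⁴
At the buckling limit P_cr = P = 2.830×10^5 N
From P_cr = π²EI/(K·L)²:  L = (1/K)·√(π²EI/P_cr) = (1/0.7)·√(π²×1.15×10^10×1.416×10^-6/2.830×10^5)
L = 1.08 m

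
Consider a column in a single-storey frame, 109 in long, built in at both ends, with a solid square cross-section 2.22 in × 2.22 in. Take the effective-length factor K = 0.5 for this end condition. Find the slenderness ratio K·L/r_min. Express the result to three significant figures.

λ ≈ 85.0

I = a⁴/12 = 2.22⁴/12 = 2.024 in⁴
A = 4.928 in²;  r_min = √(I/A) = √(2.024/4.928) = 0.6409 in
L_e = K·L = 0.5 × 109 = 54.50 in
λ = L_e / r_min = 54.500 / 0.6409 = 85.0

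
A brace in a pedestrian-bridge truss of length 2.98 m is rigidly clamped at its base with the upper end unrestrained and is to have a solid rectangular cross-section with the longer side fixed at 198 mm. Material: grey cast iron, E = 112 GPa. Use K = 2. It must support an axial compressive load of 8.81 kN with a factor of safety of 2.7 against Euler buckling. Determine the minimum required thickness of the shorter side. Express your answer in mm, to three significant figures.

Required P_cr = n·P = 2.7 × 8.81 = 23.79 kN
L_e = K·L = 2 × 2.98 = 5.960 m
Required I = P_cr·L_e²/(π²E) = 2.379×10^4 × 5.960² / (π² × 1.12×10^11) = 7.644×10^-7 m⁴
I_req = 7.644×10^5 mm⁴
Rectangle, weak axis: I_min = h·b³/12 with h = 198 mm fixed  ⇒  b = (12I/h)^(1/3) = 35.9 mm

b ≈ 35.9 mm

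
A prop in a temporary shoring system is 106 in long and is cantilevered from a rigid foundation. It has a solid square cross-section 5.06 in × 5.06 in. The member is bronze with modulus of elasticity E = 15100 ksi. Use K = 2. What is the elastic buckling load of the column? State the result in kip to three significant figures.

I = a⁴/12 = 5.06⁴/12 = 54.63 in⁴
Effective length L_e = K·L = 2 × 106 = 212.0 in
P_cr = π²EI / L_e² = π² × 15100×10³ × 54.63 / 212.0² = 1.811×10^5 lb

P_cr ≈ 181 kip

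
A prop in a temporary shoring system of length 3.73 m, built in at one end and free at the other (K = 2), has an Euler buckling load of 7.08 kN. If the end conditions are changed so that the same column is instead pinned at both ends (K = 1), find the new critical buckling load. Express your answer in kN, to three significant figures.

P_cr ≈ 28.3 kN

P_cr ∝ 1/K², so P_cr,new = P_cr,old × (K_old/K_new)² = 7.08 × (2/1)²
= 7.08 × 4.000 = 28.3 kN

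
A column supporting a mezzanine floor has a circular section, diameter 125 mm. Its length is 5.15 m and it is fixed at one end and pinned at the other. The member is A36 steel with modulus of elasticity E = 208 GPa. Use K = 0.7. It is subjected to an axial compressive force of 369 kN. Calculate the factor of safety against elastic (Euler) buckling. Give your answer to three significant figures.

n ≈ 5.13

I = πd⁴/64 = π×125⁴/64 = 1.198×10^7 mm⁴
I = 1.198×10^7 mm⁴ = 1.198×10^-5 m⁴
Effective length L_e = K·L = 0.7 × 5.15 = 3.605 m
P_cr = π²EI / L_e² = π² × 208×10⁹ × 1.198×10^-5 / 3.605² = 1.893×10^6 N
Factor of safety n = P_cr / P = 1893.1 / 369 = 5.13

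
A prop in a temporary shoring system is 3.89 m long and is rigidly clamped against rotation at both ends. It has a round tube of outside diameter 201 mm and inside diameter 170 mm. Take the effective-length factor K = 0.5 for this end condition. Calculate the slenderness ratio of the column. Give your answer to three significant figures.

d_o = 201 mm, d_i = 170 mm
I = π(d_o⁴ − d_i⁴)/64 = π(201⁴ − 170.0⁴)/64 = 3.912×10^7 mm⁴
A = 9.033×10^3 mm²;  r_min = √(I/A) = √(3.912×10^7/9.033×10^3) = 65.81 mm
L_e = K·L = 0.5 × 3.89 m = 1.945 m = 1945.0 mm
λ = L_e / r_min = 1945.0 / 65.81 = 29.6

λ ≈ 29.6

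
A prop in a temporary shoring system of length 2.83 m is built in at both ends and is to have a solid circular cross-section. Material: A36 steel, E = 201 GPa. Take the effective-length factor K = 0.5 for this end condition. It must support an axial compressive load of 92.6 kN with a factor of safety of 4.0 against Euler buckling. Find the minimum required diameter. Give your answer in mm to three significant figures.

Required P_cr = n·P = 4.0 × 92.6 = 370.4 kN
L_e = K·L = 0.5 × 2.83 = 1.415 m
Required I = P_cr·L_e²/(π²E) = 3.704×10^5 × 1.415² / (π² × 2.01×10^11) = 3.738×10^-7 m⁴
I_req = 3.738×10^5 mm⁴
Solid circle: I = πd⁴/64  ⇒  d = (64I/π)^(1/4) = (64×3.738×10^5/π)^(1/4) = 52.5 mm

d ≈ 52.5 mm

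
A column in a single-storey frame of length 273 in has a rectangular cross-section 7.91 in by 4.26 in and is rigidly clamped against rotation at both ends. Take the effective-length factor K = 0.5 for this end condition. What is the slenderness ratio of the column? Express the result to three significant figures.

For a rectangle r_min = b/√12 = 4.26/√12 = 1.230 in
L_e = K·L = 0.5 × 273 = 136.5 in
λ = L_e / r_min = 136.50 / 1.230 = 111

λ ≈ 111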